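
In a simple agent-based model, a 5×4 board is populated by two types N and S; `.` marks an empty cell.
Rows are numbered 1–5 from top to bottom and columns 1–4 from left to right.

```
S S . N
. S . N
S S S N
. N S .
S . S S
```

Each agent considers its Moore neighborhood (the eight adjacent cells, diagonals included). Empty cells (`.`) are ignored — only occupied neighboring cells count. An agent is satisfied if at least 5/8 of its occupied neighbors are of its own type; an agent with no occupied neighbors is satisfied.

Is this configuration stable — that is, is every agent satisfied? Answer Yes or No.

(1,1)S 2/2 ✓
(1,2)S 2/2 ✓
(1,4)N 1/1 ✓
(2,2)S 5/5 ✓
(2,4)N 2/3 ✓
(3,1)S 2/3 ✓
(3,2)S 4/5 ✓
(3,3)S 3/6 ✗
(3,4)N 1/3 ✗
(4,2)N 0/6 ✗
(4,3)S 4/6 ✓
(5,1)S 0/1 ✗
(5,3)S 2/3 ✓
(5,4)S 2/2 ✓
For instance (3,3) has only 3/6 same-type neighbors, below 5/8.

No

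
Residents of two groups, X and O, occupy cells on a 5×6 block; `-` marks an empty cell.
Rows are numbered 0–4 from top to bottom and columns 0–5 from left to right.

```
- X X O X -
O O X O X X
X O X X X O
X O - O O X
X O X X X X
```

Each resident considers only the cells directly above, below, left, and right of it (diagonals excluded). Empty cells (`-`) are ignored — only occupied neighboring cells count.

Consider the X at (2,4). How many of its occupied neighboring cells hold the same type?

2

Occupied neighbors of (2,4): (1,4)=X, (3,4)=O, (2,3)=X, (2,5)=O.
Same type (X): 2 of 4.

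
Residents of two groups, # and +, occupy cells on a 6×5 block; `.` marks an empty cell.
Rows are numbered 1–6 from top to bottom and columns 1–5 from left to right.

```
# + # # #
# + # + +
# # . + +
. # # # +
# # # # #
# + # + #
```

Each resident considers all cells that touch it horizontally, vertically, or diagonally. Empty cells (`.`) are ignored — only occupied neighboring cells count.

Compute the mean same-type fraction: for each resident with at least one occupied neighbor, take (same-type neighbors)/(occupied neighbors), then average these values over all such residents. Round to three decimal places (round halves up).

0.553

Row 1: (1,1)# 1/3 · (1,2)+ 1/5 · (1,3)# 2/5 · (1,4)# 3/5 · (1,5)# 1/3
Row 2: (2,1)# 3/5 · (2,2)+ 1/7 · (2,3)# 3/7 · (2,4)+ 3/7 · (2,5)+ 3/5
Row 3: (3,1)# 3/4 · (3,2)# 5/6 · (3,4)+ 4/7 · (3,5)+ 4/5
Row 4: (4,2)# 6/6 · (4,3)# 6/7 · (4,4)# 4/7 · (4,5)+ 2/5
Row 5: (5,1)# 3/4 · (5,2)# 6/7 · (5,3)# 6/8 · (5,4)# 6/8 · (5,5)# 3/5
Row 6: (6,1)# 2/3 · (6,2)+ 0/5 · (6,3)# 3/5 · (6,4)+ 0/5 · (6,5)# 2/3
Sum over 28 residents: 1/3 + 1/5 + 2/5 + 3/5 + 1/3 + 3/5 + 1/7 + 3/7 + 3/7 + 3/5 + 3/4 + 5/6 + 4/7 + 4/5 + 6/6 + 6/7 + 4/7 + 2/5 + 3/4 + 6/7 + 6/8 + 6/8 + 3/5 + 2/3 + 0/5 + 3/5 + 0/5 + 2/3 = 3253/210; mean = 3253/210 ÷ 28 = 3253/5880 = 0.553231… → 0.553.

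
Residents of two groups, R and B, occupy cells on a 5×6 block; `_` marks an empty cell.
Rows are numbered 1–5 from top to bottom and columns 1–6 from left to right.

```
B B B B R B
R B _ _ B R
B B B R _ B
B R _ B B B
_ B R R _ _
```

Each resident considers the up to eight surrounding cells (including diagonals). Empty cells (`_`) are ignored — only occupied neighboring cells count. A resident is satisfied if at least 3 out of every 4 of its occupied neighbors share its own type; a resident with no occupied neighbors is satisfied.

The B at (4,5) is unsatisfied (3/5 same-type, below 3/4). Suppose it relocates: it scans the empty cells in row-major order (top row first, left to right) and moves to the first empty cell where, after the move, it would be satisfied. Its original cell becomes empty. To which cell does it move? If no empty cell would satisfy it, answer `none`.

Vacating (4,5). Empty cells in order:
  (2,3): 6/7 same-type → satisfied — stop here.

(2,3)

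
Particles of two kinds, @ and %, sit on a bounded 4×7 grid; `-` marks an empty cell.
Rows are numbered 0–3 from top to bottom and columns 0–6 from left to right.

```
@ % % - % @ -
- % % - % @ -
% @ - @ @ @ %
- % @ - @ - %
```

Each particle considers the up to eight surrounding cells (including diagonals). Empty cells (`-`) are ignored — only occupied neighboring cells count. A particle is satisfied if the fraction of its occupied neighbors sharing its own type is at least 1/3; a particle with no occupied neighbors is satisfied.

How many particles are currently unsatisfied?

(0,0)@ 0/2 ✗
(0,1)% 3/4 ✓
(0,2)% 3/3 ✓
(0,4)% 1/3 ✓
(0,5)@ 1/3 ✓
(1,1)% 4/6 ✓
(1,2)% 3/5 ✓
(1,4)% 1/6 ✗
(1,5)@ 3/6 ✓
(2,0)% 2/3 ✓
(2,1)@ 1/5 ✗
(2,3)@ 3/5 ✓
(2,4)@ 4/5 ✓
(2,5)@ 3/6 ✓
(2,6)% 1/3 ✓
(3,1)% 1/3 ✓
(3,2)@ 2/3 ✓
(3,4)@ 3/3 ✓
(3,6)% 1/2 ✓
Unsatisfied: (0,0), (1,4), (2,1) — 3 in total.

3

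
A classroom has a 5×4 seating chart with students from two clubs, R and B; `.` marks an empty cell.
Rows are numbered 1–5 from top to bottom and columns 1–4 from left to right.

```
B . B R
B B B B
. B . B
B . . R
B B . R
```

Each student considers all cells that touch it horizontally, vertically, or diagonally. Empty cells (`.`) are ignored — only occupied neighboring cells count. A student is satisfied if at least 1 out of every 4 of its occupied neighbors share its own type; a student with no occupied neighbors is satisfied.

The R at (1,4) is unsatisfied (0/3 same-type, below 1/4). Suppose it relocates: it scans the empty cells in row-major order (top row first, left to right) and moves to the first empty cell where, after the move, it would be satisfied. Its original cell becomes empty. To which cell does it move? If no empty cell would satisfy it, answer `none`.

(4,3)

Vacating (1,4). Empty cells in order:
  (1,2): 0/5 same-type → still unsatisfied.
  (3,1): 0/4 same-type → still unsatisfied.
  (3,3): 1/6 same-type → still unsatisfied.
  (4,2): 0/4 same-type → still unsatisfied.
  (4,3): 2/5 same-type → satisfied — stop here.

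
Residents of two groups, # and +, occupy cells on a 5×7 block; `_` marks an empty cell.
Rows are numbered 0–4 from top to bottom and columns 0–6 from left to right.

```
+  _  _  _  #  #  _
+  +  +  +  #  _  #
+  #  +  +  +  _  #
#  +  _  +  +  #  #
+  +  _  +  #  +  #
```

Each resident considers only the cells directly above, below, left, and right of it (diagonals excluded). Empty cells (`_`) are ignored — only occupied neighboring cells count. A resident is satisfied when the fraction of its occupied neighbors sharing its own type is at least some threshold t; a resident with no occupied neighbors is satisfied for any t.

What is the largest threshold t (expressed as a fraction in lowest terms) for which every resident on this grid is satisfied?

Row 0: (0,0)+ 1/1 · (0,4)# 2/2 · (0,5)# 1/1
Row 1: (1,0)+ 3/3 · (1,1)+ 2/3 · (1,2)+ 3/3 · (1,3)+ 2/3 · (1,4)# 1/3 · (1,6)# 1/1
Row 2: (2,0)+ 1/3 · (2,1)# 0/4 · (2,2)+ 2/3 · (2,3)+ 4/4 · (2,4)+ 2/3 · (2,6)# 2/2
Row 3: (3,0)# 0/3 · (3,1)+ 1/3 · (3,3)+ 3/3 · (3,4)+ 2/4 · (3,5)# 1/3 · (3,6)# 3/3
Row 4: (4,0)+ 1/2 · (4,1)+ 2/2 · (4,3)+ 1/2 · (4,4)# 0/3 · (4,5)+ 0/3 · (4,6)# 1/2
The smallest same-type fraction is 0/4 at (2,1), which reduces to 0/1. Any threshold above that leaves this resident unsatisfied.

0/1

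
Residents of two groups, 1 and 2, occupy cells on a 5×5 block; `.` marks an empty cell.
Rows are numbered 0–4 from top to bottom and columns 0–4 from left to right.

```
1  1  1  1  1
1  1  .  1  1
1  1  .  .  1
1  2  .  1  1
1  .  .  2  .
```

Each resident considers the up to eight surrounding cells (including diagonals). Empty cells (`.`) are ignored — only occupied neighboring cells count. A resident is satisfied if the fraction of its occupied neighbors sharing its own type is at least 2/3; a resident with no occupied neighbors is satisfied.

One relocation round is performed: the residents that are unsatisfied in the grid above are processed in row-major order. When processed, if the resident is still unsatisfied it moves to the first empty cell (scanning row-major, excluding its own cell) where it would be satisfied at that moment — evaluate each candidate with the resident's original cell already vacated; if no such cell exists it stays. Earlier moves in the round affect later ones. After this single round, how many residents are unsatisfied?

2

Initially unsatisfied (in order): (3,1), (4,0), (4,3).
  (3,1): no empty cell satisfies it; stays.
  (4,0) → (1,2).
  (4,3): no empty cell satisfies it; stays.
Resulting grid:
1 1 1 1 1
1 1 1 1 1
1 1 . . 1
1 2 . 1 1
. . . 2 .
Unsatisfied now: (3,1), (4,3).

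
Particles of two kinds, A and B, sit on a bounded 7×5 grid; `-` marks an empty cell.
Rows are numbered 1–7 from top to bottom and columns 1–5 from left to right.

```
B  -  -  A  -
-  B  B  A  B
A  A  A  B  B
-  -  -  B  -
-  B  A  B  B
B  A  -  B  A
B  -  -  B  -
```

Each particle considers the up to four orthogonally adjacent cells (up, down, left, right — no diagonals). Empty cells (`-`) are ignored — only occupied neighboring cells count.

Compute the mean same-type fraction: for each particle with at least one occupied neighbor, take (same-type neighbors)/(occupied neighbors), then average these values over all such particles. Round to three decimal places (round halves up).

(1,1)B — no occupied neighbors
(1,4)A 1/1
(2,2)B 1/2
(2,3)B 1/3
(2,4)A 1/4
(2,5)B 1/2
(3,1)A 1/1
(3,2)A 2/3
(3,3)A 1/3
(3,4)B 2/4
(3,5)B 2/2
(4,4)B 2/2
(5,2)B 0/2
(5,3)A 0/2
(5,4)B 3/4
(5,5)B 1/2
(6,1)B 1/2
(6,2)A 0/2
(6,4)B 2/3
(6,5)A 0/2
(7,1)B 1/1
(7,4)B 1/1
Sum over 21 particles: 1/1 + 1/2 + 1/3 + 1/4 + 1/2 + 1/1 + 2/3 + 1/3 + 2/4 + 2/2 + 2/2 + 0/2 + 0/2 + 3/4 + 1/2 + 1/2 + 0/2 + 2/3 + 0/2 + 1/1 + 1/1 = 23/2; mean = 23/2 ÷ 21 = 23/42 = 0.547619… → 0.548.

0.548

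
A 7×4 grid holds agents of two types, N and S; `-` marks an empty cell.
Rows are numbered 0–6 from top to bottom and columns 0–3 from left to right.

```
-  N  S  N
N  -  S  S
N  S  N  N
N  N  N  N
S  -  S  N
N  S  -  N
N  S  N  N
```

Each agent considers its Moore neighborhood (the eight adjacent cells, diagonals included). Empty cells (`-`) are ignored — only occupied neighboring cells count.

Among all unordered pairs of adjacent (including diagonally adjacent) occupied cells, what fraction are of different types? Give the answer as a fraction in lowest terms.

Scan each occupied cell's neighbors to the right and below (and the two forward diagonals) so each pair is counted once.
From row 0: 5 unlike of 8 pairs (running 5/8).
From row 1: 5 unlike of 8 pairs (running 10/16).
From row 2: 5 unlike of 13 pairs (running 15/29).
From row 3: 5 unlike of 10 pairs (running 20/39).
From row 4: 3 unlike of 6 pairs (running 23/45).
From row 5: 4 unlike of 8 pairs (running 27/53).
From row 6: 2 unlike of 3 pairs (running 29/56).
Total adjacent occupied pairs: 56; unlike-type pairs: 29.
29/56 is already in lowest terms.

29/56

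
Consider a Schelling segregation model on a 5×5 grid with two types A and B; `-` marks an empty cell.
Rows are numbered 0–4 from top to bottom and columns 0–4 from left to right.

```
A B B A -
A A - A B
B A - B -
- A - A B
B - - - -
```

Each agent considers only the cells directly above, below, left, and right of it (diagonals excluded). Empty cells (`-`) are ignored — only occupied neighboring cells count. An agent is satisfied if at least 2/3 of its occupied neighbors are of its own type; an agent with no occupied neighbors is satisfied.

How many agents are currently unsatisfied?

10

Row 0: (0,0)A 1/2 not · (0,1)B 1/3 not · (0,2)B 1/2 not · (0,3)A 1/2 not
Row 1: (1,0)A 2/3 satisfied · (1,1)A 2/3 satisfied · (1,3)A 1/3 not · (1,4)B 0/1 not
Row 2: (2,0)B 0/2 not · (2,1)A 2/3 satisfied · (2,3)B 0/2 not
Row 3: (3,1)A 1/1 satisfied · (3,3)A 0/2 not · (3,4)B 0/1 not
Row 4: (4,0)B 0/0 satisfied
Unsatisfied: (0,0), (0,1), (0,2), (0,3), (1,3), (1,4), (2,0), (2,3), (3,3), (3,4) — 10 in total.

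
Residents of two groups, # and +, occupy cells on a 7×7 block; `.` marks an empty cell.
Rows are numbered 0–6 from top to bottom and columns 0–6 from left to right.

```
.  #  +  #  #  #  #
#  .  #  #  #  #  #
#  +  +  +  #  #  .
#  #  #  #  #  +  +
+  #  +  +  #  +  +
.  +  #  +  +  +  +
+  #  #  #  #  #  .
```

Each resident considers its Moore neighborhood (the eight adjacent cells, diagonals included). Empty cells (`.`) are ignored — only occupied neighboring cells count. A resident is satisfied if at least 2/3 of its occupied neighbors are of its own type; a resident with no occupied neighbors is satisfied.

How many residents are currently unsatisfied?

(0,1)# 2/3 ✓
(0,2)+ 0/4 ✗
(0,3)# 4/5 ✓
(0,4)# 5/5 ✓
(0,5)# 5/5 ✓
(0,6)# 3/3 ✓
(1,0)# 2/3 ✓
(1,2)# 3/7 ✗
(1,3)# 5/8 ✗
(1,4)# 7/8 ✓
(1,5)# 7/7 ✓
(1,6)# 4/4 ✓
(2,0)# 3/4 ✓
(2,1)+ 1/7 ✗
(2,2)+ 2/7 ✗
(2,3)+ 1/8 ✗
(2,4)# 6/8 ✓
(2,5)# 5/7 ✓
(3,0)# 3/5 ✗
(3,1)# 4/8 ✗
(3,2)# 3/8 ✗
(3,3)# 4/8 ✗
(3,4)# 4/8 ✗
(3,5)+ 3/7 ✗
(3,6)+ 3/4 ✓
(4,0)+ 1/4 ✗
(4,1)# 4/7 ✗
(4,2)+ 3/8 ✗
(4,3)+ 3/8 ✗
(4,4)# 2/8 ✗
(4,5)+ 6/8 ✓
(4,6)+ 5/5 ✓
(5,1)+ 3/7 ✗
(5,2)# 4/8 ✗
(5,3)+ 3/8 ✗
(5,4)+ 4/8 ✗
(5,5)+ 4/7 ✗
(5,6)+ 3/4 ✓
(6,0)+ 1/2 ✗
(6,1)# 2/4 ✗
(6,2)# 3/5 ✗
(6,3)# 3/5 ✗
(6,4)# 2/5 ✗
(6,5)# 1/4 ✗
Unsatisfied: (0,2), (1,2), (1,3), (2,1), (2,2), (2,3), (3,0), (3,1), (3,2), (3,3), (3,4), (3,5), (4,0), (4,1), (4,2), (4,3), (4,4), (5,1), (5,2), (5,3), (5,4), (5,5), (6,0), (6,1), (6,2), (6,3), (6,4), (6,5) — 28 in total.

28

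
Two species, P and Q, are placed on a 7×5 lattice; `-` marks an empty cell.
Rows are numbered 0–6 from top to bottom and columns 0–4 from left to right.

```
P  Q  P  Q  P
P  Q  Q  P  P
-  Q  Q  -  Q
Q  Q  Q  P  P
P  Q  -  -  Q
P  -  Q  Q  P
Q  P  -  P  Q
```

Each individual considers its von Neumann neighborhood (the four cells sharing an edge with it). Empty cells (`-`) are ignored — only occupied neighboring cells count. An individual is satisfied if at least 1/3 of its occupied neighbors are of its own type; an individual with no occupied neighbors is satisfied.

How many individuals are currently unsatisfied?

9

Row 0: (0,0)P 1/2 satisfied · (0,1)Q 1/3 satisfied · (0,2)P 0/3 not · (0,3)Q 0/3 not · (0,4)P 1/2 satisfied
Row 1: (1,0)P 1/2 satisfied · (1,1)Q 3/4 satisfied · (1,2)Q 2/4 satisfied · (1,3)P 1/3 satisfied · (1,4)P 2/3 satisfied
Row 2: (2,1)Q 3/3 satisfied · (2,2)Q 3/3 satisfied · (2,4)Q 0/2 not
Row 3: (3,0)Q 1/2 satisfied · (3,1)Q 4/4 satisfied · (3,2)Q 2/3 satisfied · (3,3)P 1/2 satisfied · (3,4)P 1/3 satisfied
Row 4: (4,0)P 1/3 satisfied · (4,1)Q 1/2 satisfied · (4,4)Q 0/2 not
Row 5: (5,0)P 1/2 satisfied · (5,2)Q 1/1 satisfied · (5,3)Q 1/3 satisfied · (5,4)P 0/3 not
Row 6: (6,0)Q 0/2 not · (6,1)P 0/1 not · (6,3)P 0/2 not · (6,4)Q 0/2 not
Unsatisfied: (0,2), (0,3), (2,4), (4,4), (5,4), (6,0), (6,1), (6,3), (6,4) — 9 in total.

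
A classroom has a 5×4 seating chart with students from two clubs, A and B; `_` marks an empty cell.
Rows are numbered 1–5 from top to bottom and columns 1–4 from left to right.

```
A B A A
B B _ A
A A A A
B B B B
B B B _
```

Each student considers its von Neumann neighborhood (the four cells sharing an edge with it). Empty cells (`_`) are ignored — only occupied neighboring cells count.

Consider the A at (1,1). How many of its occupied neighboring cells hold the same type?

Occupied neighbors of (1,1): (2,1)=B, (1,2)=B.
Same type (A): 0 of 2.

0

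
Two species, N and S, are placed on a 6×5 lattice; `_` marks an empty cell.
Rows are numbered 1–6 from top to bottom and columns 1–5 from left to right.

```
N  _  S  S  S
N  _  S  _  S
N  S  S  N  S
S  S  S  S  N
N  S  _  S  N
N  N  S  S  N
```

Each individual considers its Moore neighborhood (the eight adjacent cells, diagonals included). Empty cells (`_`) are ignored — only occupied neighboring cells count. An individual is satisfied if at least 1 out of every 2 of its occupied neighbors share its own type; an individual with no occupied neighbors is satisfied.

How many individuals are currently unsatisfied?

6

Row 1: (1,1)N 1/1 satisfied · (1,3)S 2/2 satisfied · (1,4)S 4/4 satisfied · (1,5)S 2/2 satisfied
Row 2: (2,1)N 2/3 satisfied · (2,3)S 4/5 satisfied · (2,5)S 3/4 satisfied
Row 3: (3,1)N 1/4 not · (3,2)S 5/7 satisfied · (3,3)S 5/6 satisfied · (3,4)N 1/7 not · (3,5)S 2/4 satisfied
Row 4: (4,1)S 3/5 satisfied · (4,2)S 5/7 satisfied · (4,3)S 6/7 satisfied · (4,4)S 4/7 satisfied · (4,5)N 2/5 not
Row 5: (5,1)N 2/5 not · (5,2)S 4/7 satisfied · (5,4)S 4/7 satisfied · (5,5)N 2/5 not
Row 6: (6,1)N 2/3 satisfied · (6,2)N 2/4 satisfied · (6,3)S 3/4 satisfied · (6,4)S 2/4 satisfied · (6,5)N 1/3 not
Unsatisfied: (3,1), (3,4), (4,5), (5,1), (5,5), (6,5) — 6 in total.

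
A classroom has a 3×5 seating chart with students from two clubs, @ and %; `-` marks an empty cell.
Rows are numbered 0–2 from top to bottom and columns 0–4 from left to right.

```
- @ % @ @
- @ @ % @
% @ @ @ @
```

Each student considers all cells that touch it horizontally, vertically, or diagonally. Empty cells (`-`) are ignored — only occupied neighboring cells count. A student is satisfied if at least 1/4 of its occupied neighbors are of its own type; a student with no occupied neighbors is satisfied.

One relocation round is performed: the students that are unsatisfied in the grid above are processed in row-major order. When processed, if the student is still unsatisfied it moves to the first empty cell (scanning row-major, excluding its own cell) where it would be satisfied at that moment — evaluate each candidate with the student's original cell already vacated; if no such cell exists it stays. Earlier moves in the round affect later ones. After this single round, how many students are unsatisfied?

Initially unsatisfied (in order): (0,2), (1,3), (2,0).
  (0,2) → (1,0).
  (1,3) → (0,0).
  (2,0): now satisfied by earlier moves; stays.
Resulting grid:
% @ - @ @
% @ @ - @
% @ @ @ @
All satisfied now.

0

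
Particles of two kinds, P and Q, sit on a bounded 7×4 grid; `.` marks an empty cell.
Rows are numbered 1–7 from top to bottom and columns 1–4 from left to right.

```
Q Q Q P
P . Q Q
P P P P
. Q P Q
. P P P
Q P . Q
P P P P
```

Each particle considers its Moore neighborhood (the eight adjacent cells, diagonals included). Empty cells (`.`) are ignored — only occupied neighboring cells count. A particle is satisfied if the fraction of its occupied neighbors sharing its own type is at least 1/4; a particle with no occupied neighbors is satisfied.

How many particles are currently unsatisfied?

5

Row 1: (1,1)Q 1/2 satisfied · (1,2)Q 3/4 satisfied · (1,3)Q 3/4 satisfied · (1,4)P 0/3 not
Row 2: (2,1)P 2/4 satisfied · (2,3)Q 3/7 satisfied · (2,4)Q 2/5 satisfied
Row 3: (3,1)P 2/3 satisfied · (3,2)P 4/6 satisfied · (3,3)P 3/7 satisfied · (3,4)P 2/5 satisfied
Row 4: (4,2)Q 0/6 not · (4,3)P 6/8 satisfied · (4,4)Q 0/5 not
Row 5: (5,2)P 3/5 satisfied · (5,3)P 4/7 satisfied · (5,4)P 2/4 satisfied
Row 6: (6,1)Q 0/4 not · (6,2)P 5/6 satisfied · (6,4)Q 0/4 not
Row 7: (7,1)P 2/3 satisfied · (7,2)P 3/4 satisfied · (7,3)P 3/4 satisfied · (7,4)P 1/2 satisfied
Unsatisfied: (1,4), (4,2), (4,4), (6,1), (6,4) — 5 in total.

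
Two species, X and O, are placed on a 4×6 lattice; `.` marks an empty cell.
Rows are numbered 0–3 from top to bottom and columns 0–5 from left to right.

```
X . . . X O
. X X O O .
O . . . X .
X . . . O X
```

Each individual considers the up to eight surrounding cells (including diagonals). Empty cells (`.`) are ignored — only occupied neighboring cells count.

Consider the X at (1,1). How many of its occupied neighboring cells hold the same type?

Occupied neighbors of (1,1): (0,0)=X, (1,2)=X, (2,0)=O.
Same type (X): 2 of 3.

2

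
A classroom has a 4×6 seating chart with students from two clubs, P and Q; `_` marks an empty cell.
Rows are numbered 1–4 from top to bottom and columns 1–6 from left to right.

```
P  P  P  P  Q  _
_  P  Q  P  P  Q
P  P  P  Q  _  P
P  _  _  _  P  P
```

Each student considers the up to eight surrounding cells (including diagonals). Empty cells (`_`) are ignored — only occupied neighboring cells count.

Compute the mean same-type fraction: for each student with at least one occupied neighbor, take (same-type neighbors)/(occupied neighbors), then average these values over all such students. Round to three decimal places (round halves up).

0.656

Row 1: (1,1)P 2/2 · (1,2)P 3/4 · (1,3)P 4/5 · (1,4)P 3/5 · (1,5)Q 1/4
Row 2: (2,2)P 6/7 · (2,3)Q 1/8 · (2,4)P 4/7 · (2,5)P 3/6 · (2,6)Q 1/3
Row 3: (3,1)P 3/3 · (3,2)P 4/5 · (3,3)P 3/5 · (3,4)Q 1/5 · (3,6)P 3/4
Row 4: (4,1)P 2/2 · (4,5)P 2/3 · (4,6)P 2/2
Sum over 18 students: 2/2 + 3/4 + 4/5 + 3/5 + 1/4 + 6/7 + 1/8 + 4/7 + 3/6 + 1/3 + 3/3 + 4/5 + 3/5 + 1/5 + 3/4 + 2/2 + 2/3 + 2/2 = 661/56; mean = 661/56 ÷ 18 = 661/1008 = 0.655753… → 0.656.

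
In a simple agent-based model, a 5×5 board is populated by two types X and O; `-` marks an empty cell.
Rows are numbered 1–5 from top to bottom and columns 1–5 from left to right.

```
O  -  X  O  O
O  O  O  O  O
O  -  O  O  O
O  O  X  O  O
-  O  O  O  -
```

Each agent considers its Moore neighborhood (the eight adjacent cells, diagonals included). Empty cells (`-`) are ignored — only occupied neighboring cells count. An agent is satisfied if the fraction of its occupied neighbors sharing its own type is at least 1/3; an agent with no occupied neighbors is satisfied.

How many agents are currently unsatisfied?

2

(1,1)O 2/2 satisfied
(1,3)X 0/4 not
(1,4)O 4/5 satisfied
(1,5)O 3/3 satisfied
(2,1)O 3/3 satisfied
(2,2)O 5/6 satisfied
(2,3)O 5/6 satisfied
(2,4)O 7/8 satisfied
(2,5)O 5/5 satisfied
(3,1)O 4/4 satisfied
(3,3)O 6/7 satisfied
(3,4)O 7/8 satisfied
(3,5)O 5/5 satisfied
(4,1)O 3/3 satisfied
(4,2)O 5/6 satisfied
(4,3)X 0/7 not
(4,4)O 6/7 satisfied
(4,5)O 4/4 satisfied
(5,2)O 3/4 satisfied
(5,3)O 4/5 satisfied
(5,4)O 3/4 satisfied
Unsatisfied: (1,3), (4,3) — 2 in total.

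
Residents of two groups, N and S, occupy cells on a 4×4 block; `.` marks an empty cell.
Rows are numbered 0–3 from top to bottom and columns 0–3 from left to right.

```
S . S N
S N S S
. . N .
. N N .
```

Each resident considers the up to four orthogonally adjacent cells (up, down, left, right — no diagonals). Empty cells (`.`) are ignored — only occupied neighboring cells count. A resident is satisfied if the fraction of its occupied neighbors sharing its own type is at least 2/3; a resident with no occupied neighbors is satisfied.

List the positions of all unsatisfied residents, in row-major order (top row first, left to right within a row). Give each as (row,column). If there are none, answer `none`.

(0,2), (0,3), (1,0), (1,1), (1,2), (1,3), (2,2)

Row 0: (0,0)S 1/1 ✓ · (0,2)S 1/2 ✗ · (0,3)N 0/2 ✗
Row 1: (1,0)S 1/2 ✗ · (1,1)N 0/2 ✗ · (1,2)S 2/4 ✗ · (1,3)S 1/2 ✗
Row 2: (2,2)N 1/2 ✗
Row 3: (3,1)N 1/1 ✓ · (3,2)N 2/2 ✓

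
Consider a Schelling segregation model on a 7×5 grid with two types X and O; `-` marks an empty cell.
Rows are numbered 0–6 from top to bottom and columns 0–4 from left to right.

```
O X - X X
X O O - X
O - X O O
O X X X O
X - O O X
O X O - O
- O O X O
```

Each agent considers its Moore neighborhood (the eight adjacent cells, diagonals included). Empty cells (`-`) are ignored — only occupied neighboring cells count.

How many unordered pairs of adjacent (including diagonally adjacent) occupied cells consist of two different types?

Scan each occupied cell's neighbors to the right and below (and the two forward diagonals) so each pair is counted once.
From row 0: 5 unlike of 10 pairs (running 5/10).
From row 1: 6 unlike of 9 pairs (running 11/19).
From row 2: 5 unlike of 12 pairs (running 16/31).
From row 3: 9 unlike of 14 pairs (running 25/45).
From row 4: 4 unlike of 9 pairs (running 29/54).
From row 5: 6 unlike of 10 pairs (running 35/64).
From row 6: 2 unlike of 3 pairs (running 37/67).
Total adjacent occupied pairs: 67; unlike-type pairs: 37.

37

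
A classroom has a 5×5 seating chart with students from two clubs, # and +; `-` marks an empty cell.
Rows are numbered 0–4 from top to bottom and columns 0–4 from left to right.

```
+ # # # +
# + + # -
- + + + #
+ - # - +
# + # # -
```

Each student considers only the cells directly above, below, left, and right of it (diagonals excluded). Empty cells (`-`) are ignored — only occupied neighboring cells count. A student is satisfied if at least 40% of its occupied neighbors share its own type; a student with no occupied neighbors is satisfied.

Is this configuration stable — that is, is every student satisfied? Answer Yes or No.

(0,0)+ 0/2 not
(0,1)# 1/3 not
(0,2)# 2/3 satisfied
(0,3)# 2/3 satisfied
(0,4)+ 0/1 not
(1,0)# 0/2 not
(1,1)+ 2/4 satisfied
(1,2)+ 2/4 satisfied
(1,3)# 1/3 not
(2,1)+ 2/2 satisfied
(2,2)+ 3/4 satisfied
(2,3)+ 1/3 not
(2,4)# 0/2 not
(3,0)+ 0/1 not
(3,2)# 1/2 satisfied
(3,4)+ 0/1 not
(4,0)# 0/2 not
(4,1)+ 0/2 not
(4,2)# 2/3 satisfied
(4,3)# 1/1 satisfied
For instance (0,0) has only 0/2 same-type neighbors, below 2/5.

No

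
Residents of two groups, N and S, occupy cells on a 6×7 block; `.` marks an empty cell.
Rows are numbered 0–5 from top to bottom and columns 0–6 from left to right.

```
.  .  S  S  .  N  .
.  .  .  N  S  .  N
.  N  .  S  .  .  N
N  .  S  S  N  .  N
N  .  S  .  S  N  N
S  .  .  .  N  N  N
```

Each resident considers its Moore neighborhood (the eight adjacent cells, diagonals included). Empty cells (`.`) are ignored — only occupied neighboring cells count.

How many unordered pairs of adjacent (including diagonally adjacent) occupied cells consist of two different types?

13

Scan each occupied cell's neighbors to the right and below (and the two forward diagonals) so each pair is counted once.
Row 0: S(0,2)–S(0,3)= S(0,2)–N(1,3)≠ S(0,3)–N(1,3)≠ S(0,3)–S(1,4)= N(0,5)–N(1,6)= N(0,5)–S(1,4)≠  → 3/6 unlike.
Row 1: N(1,3)–S(1,4)≠ N(1,3)–S(2,3)≠ S(1,4)–S(2,3)= N(1,6)–N(2,6)=  → 2/4 unlike.
Row 2: N(2,1)–S(3,2)≠ N(2,1)–N(3,0)= S(2,3)–S(3,3)= S(2,3)–N(3,4)≠ S(2,3)–S(3,2)= N(2,6)–N(3,6)=  → 2/6 unlike.
Row 3: N(3,0)–N(4,0)= S(3,2)–S(3,3)= S(3,2)–S(4,2)= S(3,3)–N(3,4)≠ S(3,3)–S(4,4)= S(3,3)–S(4,2)= N(3,4)–S(4,4)≠ N(3,4)–N(4,5)= N(3,6)–N(4,6)= N(3,6)–N(4,5)=  → 2/10 unlike.
Row 4: N(4,0)–S(5,0)≠ S(4,4)–N(4,5)≠ S(4,4)–N(5,4)≠ S(4,4)–N(5,5)≠ N(4,5)–N(4,6)= N(4,5)–N(5,5)= N(4,5)–N(5,6)= N(4,5)–N(5,4)= N(4,6)–N(5,6)= N(4,6)–N(5,5)=  → 4/10 unlike.
Row 5: N(5,4)–N(5,5)= N(5,5)–N(5,6)=  → 0/2 unlike.
Total adjacent occupied pairs: 38; unlike-type pairs: 13.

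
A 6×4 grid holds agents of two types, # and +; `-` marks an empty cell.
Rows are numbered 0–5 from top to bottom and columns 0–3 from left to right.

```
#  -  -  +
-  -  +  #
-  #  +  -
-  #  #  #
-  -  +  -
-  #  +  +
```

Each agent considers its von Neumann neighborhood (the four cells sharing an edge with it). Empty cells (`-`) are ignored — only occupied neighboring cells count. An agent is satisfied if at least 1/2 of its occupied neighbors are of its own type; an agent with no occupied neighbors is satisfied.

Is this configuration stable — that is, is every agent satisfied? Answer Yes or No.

No

Row 0: (0,0)# 0/0 ✓ · (0,3)+ 0/1 ✗
Row 1: (1,2)+ 1/2 ✓ · (1,3)# 0/2 ✗
Row 2: (2,1)# 1/2 ✓ · (2,2)+ 1/3 ✗
Row 3: (3,1)# 2/2 ✓ · (3,2)# 2/4 ✓ · (3,3)# 1/1 ✓
Row 4: (4,2)+ 1/2 ✓
Row 5: (5,1)# 0/1 ✗ · (5,2)+ 2/3 ✓ · (5,3)+ 1/1 ✓
For instance (0,3) has only 0/1 same-type neighbors, below 1/2.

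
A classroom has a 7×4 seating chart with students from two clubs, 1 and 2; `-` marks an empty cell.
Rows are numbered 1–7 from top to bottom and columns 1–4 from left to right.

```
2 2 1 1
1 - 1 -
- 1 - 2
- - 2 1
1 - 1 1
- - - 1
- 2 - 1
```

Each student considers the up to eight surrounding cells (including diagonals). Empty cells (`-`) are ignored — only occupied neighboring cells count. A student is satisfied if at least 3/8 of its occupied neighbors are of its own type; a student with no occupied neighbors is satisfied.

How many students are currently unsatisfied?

4

(1,1)2 1/2 ✓
(1,2)2 1/4 ✗
(1,3)1 2/3 ✓
(1,4)1 2/2 ✓
(2,1)1 1/3 ✗
(2,3)1 3/5 ✓
(3,2)1 2/3 ✓
(3,4)2 1/3 ✗
(4,3)2 1/5 ✗
(4,4)1 2/4 ✓
(5,1)1 0/0 ✓
(5,3)1 3/4 ✓
(5,4)1 3/4 ✓
(6,4)1 3/3 ✓
(7,2)2 0/0 ✓
(7,4)1 1/1 ✓
Unsatisfied: (1,2), (2,1), (3,4), (4,3) — 4 in total.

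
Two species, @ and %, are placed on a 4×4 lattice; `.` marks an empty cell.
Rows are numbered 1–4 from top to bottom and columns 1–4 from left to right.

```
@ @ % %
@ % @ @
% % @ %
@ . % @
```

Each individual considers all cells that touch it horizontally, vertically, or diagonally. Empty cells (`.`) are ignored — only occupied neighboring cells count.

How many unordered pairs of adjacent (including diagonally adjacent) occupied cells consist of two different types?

Scan each occupied cell's neighbors to the right and below (and the two forward diagonals) so each pair is counted once.
From row 1: 7 unlike of 13 pairs (running 7/13).
From row 2: 8 unlike of 13 pairs (running 15/26).
From row 3: 6 unlike of 10 pairs (running 21/36).
From row 4: 1 unlike of 1 pairs (running 22/37).
Total adjacent occupied pairs: 37; unlike-type pairs: 22.

22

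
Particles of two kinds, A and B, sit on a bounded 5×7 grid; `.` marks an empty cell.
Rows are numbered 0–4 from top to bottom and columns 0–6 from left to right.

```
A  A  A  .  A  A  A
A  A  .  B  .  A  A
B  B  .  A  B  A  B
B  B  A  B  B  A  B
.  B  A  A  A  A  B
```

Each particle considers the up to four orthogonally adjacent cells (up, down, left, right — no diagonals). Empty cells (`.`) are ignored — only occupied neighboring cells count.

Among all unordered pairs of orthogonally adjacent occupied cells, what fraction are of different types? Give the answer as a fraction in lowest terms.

Scan each occupied cell's neighbors to the right and below so each pair is counted once.
From row 0: 0 unlike of 8 pairs (running 0/8).
From row 1: 4 unlike of 7 pairs (running 4/15).
From row 2: 4 unlike of 10 pairs (running 8/25).
From row 3: 6 unlike of 12 pairs (running 14/37).
From row 4: 2 unlike of 5 pairs (running 16/42).
Total adjacent occupied pairs: 42; unlike-type pairs: 16.
16/42 reduces to 8/21.

8/21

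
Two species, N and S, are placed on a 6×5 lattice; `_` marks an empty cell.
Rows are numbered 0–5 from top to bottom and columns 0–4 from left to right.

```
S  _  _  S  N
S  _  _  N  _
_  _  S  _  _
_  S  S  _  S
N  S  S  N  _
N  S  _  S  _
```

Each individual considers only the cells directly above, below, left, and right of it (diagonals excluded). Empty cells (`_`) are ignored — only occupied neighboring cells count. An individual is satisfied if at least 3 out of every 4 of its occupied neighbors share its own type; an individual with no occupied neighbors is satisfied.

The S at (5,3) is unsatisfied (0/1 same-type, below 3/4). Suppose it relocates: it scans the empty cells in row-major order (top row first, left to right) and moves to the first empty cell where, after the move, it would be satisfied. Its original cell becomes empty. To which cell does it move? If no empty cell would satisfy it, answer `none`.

(0,1)

Vacating (5,3). Empty cells in order:
  (0,1): 1/1 same-type → satisfied — stop here.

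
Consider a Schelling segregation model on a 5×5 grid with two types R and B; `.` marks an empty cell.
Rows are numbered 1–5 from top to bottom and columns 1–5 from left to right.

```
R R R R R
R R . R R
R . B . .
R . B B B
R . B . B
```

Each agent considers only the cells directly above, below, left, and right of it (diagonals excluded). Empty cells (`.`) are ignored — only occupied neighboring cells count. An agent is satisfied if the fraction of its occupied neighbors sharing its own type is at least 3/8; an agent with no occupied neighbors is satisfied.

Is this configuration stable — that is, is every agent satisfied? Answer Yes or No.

Row 1: (1,1)R 2/2 ✓ · (1,2)R 3/3 ✓ · (1,3)R 2/2 ✓ · (1,4)R 3/3 ✓ · (1,5)R 2/2 ✓
Row 2: (2,1)R 3/3 ✓ · (2,2)R 2/2 ✓ · (2,4)R 2/2 ✓ · (2,5)R 2/2 ✓
Row 3: (3,1)R 2/2 ✓ · (3,3)B 1/1 ✓
Row 4: (4,1)R 2/2 ✓ · (4,3)B 3/3 ✓ · (4,4)B 2/2 ✓ · (4,5)B 2/2 ✓
Row 5: (5,1)R 1/1 ✓ · (5,3)B 1/1 ✓ · (5,5)B 1/1 ✓
All meet the threshold, so the configuration is stable.

Yes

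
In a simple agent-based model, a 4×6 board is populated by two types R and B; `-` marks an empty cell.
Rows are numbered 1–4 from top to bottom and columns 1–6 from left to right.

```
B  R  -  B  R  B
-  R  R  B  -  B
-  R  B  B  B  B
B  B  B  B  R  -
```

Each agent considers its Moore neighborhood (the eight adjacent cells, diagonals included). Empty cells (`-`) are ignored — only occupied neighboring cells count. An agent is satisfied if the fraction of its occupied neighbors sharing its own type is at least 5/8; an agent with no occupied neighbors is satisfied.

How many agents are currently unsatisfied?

Row 1: (1,1)B 0/2 unhappy · (1,2)R 2/3 ok · (1,4)B 1/3 unhappy · (1,5)R 0/4 unhappy · (1,6)B 1/2 unhappy
Row 2: (2,2)R 3/5 unhappy · (2,3)R 3/7 unhappy · (2,4)B 4/6 ok · (2,6)B 3/4 ok
Row 3: (3,2)R 2/6 unhappy · (3,3)B 5/8 ok · (3,4)B 5/7 ok · (3,5)B 5/6 ok · (3,6)B 2/3 ok
Row 4: (4,1)B 1/2 unhappy · (4,2)B 3/4 ok · (4,3)B 4/5 ok · (4,4)B 4/5 ok · (4,5)R 0/4 unhappy
Unsatisfied: (1,1), (1,4), (1,5), (1,6), (2,2), (2,3), (3,2), (4,1), (4,5) — 9 in total.

9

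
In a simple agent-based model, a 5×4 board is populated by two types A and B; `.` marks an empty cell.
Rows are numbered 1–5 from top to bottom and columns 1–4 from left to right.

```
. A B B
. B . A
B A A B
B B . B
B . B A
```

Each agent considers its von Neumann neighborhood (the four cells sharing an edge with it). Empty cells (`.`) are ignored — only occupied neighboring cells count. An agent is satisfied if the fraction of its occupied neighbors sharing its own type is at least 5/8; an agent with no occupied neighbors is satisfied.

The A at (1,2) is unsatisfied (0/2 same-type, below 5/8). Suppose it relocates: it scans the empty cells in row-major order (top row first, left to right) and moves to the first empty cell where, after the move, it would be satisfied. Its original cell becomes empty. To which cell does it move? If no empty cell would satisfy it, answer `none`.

Vacating (1,2). Empty cells in order:
  (1,1): 0/0 same-type → satisfied — stop here.

(1,1)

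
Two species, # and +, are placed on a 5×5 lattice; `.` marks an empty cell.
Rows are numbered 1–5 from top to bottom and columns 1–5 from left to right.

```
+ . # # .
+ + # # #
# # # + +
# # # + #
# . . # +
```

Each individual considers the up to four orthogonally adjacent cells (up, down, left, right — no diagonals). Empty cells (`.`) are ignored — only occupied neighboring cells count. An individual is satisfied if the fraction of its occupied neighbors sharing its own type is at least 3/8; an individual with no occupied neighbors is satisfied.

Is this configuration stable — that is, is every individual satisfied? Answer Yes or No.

No

Row 1: (1,1)+ 1/1 satisfied · (1,3)# 2/2 satisfied · (1,4)# 2/2 satisfied
Row 2: (2,1)+ 2/3 satisfied · (2,2)+ 1/3 not · (2,3)# 3/4 satisfied · (2,4)# 3/4 satisfied · (2,5)# 1/2 satisfied
Row 3: (3,1)# 2/3 satisfied · (3,2)# 3/4 satisfied · (3,3)# 3/4 satisfied · (3,4)+ 2/4 satisfied · (3,5)+ 1/3 not
Row 4: (4,1)# 3/3 satisfied · (4,2)# 3/3 satisfied · (4,3)# 2/3 satisfied · (4,4)+ 1/4 not · (4,5)# 0/3 not
Row 5: (5,1)# 1/1 satisfied · (5,4)# 0/2 not · (5,5)+ 0/2 not
For instance (2,2) has only 1/3 same-type neighbors, below 3/8.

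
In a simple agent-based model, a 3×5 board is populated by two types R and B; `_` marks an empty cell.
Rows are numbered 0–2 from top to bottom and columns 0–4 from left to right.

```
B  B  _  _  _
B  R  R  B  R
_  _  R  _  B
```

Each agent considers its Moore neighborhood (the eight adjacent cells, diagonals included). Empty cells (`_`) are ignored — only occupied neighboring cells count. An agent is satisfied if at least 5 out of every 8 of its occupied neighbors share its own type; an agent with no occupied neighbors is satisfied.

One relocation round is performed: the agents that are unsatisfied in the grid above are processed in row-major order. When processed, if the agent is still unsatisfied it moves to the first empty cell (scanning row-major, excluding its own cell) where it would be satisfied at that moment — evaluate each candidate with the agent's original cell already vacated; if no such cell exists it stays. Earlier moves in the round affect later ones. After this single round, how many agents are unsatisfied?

Initially unsatisfied (in order): (0,1), (1,1), (1,2), (1,3), (1,4), (2,4).
  (0,1): no empty cell satisfies it; stays.
  (1,1) → (0,3).
  (1,2) → (0,4).
  (1,3) → (1,1).
  (1,4): now satisfied by earlier moves; stays.
  (2,4) → (0,2).
Resulting grid:
B B B R R
B B _ _ R
_ _ R _ _
Unsatisfied now: (2,2).

1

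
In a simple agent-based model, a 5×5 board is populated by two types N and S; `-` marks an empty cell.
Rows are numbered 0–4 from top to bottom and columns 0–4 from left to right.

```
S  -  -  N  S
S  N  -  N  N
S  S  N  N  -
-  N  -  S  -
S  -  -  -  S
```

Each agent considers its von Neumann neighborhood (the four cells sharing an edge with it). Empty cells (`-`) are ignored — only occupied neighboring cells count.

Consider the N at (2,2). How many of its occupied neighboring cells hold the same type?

1

Occupied neighbors of (2,2): (2,1)=S, (2,3)=N.
Same type (N): 1 of 2.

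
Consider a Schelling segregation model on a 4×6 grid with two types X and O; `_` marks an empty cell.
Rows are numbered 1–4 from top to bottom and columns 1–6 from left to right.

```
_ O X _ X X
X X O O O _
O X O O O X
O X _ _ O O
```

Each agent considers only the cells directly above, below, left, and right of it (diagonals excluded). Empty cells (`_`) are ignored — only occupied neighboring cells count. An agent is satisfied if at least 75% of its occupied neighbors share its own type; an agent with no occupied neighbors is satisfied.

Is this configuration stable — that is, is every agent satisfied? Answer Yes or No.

(1,2)O 0/2 not
(1,3)X 0/2 not
(1,5)X 1/2 not
(1,6)X 1/1 satisfied
(2,1)X 1/2 not
(2,2)X 2/4 not
(2,3)O 2/4 not
(2,4)O 3/3 satisfied
(2,5)O 2/3 not
(3,1)O 1/3 not
(3,2)X 2/4 not
(3,3)O 2/3 not
(3,4)O 3/3 satisfied
(3,5)O 3/4 satisfied
(3,6)X 0/2 not
(4,1)O 1/2 not
(4,2)X 1/2 not
(4,5)O 2/2 satisfied
(4,6)O 1/2 not
For instance (1,2) has only 0/2 same-type neighbors, below 3/4.

No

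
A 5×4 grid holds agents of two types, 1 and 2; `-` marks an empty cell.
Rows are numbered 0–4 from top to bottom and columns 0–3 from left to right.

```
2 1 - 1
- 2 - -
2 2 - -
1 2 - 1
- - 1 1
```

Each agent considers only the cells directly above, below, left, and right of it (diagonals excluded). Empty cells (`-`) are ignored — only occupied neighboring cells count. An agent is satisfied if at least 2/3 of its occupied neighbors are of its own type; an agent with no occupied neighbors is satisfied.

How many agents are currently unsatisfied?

Row 0: (0,0)2 0/1 unhappy · (0,1)1 0/2 unhappy · (0,3)1 0/0 ok
Row 1: (1,1)2 1/2 unhappy
Row 2: (2,0)2 1/2 unhappy · (2,1)2 3/3 ok
Row 3: (3,0)1 0/2 unhappy · (3,1)2 1/2 unhappy · (3,3)1 1/1 ok
Row 4: (4,2)1 1/1 ok · (4,3)1 2/2 ok
Unsatisfied: (0,0), (0,1), (1,1), (2,0), (3,0), (3,1) — 6 in total.

6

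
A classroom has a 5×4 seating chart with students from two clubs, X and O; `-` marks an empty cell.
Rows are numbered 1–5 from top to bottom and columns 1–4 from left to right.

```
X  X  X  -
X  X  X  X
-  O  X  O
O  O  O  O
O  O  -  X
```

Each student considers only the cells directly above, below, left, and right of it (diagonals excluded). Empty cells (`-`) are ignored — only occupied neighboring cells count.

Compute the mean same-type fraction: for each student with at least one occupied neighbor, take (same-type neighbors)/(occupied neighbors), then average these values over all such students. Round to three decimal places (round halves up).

(1,1)X 2/2
(1,2)X 3/3
(1,3)X 2/2
(2,1)X 2/2
(2,2)X 3/4
(2,3)X 4/4
(2,4)X 1/2
(3,2)O 1/3
(3,3)X 1/4
(3,4)O 1/3
(4,1)O 2/2
(4,2)O 4/4
(4,3)O 2/3
(4,4)O 2/3
(5,1)O 2/2
(5,2)O 2/2
(5,4)X 0/1
Sum over 17 students: 2/2 + 3/3 + 2/2 + 2/2 + 3/4 + 4/4 + 1/2 + 1/3 + 1/4 + 1/3 + 2/2 + 4/4 + 2/3 + 2/3 + 2/2 + 2/2 + 0/1 = 25/2; mean = 25/2 ÷ 17 = 25/34 = 0.735294… → 0.735.

0.735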